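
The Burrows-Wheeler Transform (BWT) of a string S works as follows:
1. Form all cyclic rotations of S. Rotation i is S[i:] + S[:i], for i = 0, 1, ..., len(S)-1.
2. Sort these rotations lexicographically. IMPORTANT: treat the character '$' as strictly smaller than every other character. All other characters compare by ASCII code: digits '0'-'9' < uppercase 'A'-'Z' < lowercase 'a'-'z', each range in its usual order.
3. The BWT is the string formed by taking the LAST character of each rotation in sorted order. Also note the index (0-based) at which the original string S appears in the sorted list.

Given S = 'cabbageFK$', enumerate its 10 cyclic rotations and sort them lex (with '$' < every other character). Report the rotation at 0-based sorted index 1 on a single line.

Answer: FK$cabbage

Derivation:
All 10 rotations (rotation i = S[i:]+S[:i]):
  rot[0] = cabbageFK$
  rot[1] = abbageFK$c
  rot[2] = bbageFK$ca
  rot[3] = bageFK$cab
  rot[4] = ageFK$cabb
  rot[5] = geFK$cabba
  rot[6] = eFK$cabbag
  rot[7] = FK$cabbage
  rot[8] = K$cabbageF
  rot[9] = $cabbageFK
Sorted (with $ < everything):
  sorted[0] = $cabbageFK
  sorted[1] = FK$cabbage
  sorted[2] = K$cabbageF
  sorted[3] = abbageFK$c
  sorted[4] = ageFK$cabb
  sorted[5] = bageFK$cab
  sorted[6] = bbageFK$ca
  sorted[7] = cabbageFK$
  sorted[8] = eFK$cabbag
  sorted[9] = geFK$cabba
sorted[1] = FK$cabbage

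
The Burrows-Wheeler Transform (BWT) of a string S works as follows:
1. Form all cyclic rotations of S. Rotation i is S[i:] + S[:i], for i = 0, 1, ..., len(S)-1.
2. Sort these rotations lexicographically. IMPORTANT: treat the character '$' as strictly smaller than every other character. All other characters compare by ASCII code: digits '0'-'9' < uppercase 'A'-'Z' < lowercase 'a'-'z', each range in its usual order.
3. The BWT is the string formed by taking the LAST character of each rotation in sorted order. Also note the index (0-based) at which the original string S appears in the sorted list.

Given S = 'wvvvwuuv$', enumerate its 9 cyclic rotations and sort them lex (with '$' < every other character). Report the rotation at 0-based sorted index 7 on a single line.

All 9 rotations (rotation i = S[i:]+S[:i]):
  rot[0] = wvvvwuuv$
  rot[1] = vvvwuuv$w
  rot[2] = vvwuuv$wv
  rot[3] = vwuuv$wvv
  rot[4] = wuuv$wvvv
  rot[5] = uuv$wvvvw
  rot[6] = uv$wvvvwu
  rot[7] = v$wvvvwuu
  rot[8] = $wvvvwuuv
Sorted (with $ < everything):
  sorted[0] = $wvvvwuuv
  sorted[1] = uuv$wvvvw
  sorted[2] = uv$wvvvwu
  sorted[3] = v$wvvvwuu
  sorted[4] = vvvwuuv$w
  sorted[5] = vvwuuv$wv
  sorted[6] = vwuuv$wvv
  sorted[7] = wuuv$wvvv
  sorted[8] = wvvvwuuv$
sorted[7] = wuuv$wvvv

Answer: wuuv$wvvv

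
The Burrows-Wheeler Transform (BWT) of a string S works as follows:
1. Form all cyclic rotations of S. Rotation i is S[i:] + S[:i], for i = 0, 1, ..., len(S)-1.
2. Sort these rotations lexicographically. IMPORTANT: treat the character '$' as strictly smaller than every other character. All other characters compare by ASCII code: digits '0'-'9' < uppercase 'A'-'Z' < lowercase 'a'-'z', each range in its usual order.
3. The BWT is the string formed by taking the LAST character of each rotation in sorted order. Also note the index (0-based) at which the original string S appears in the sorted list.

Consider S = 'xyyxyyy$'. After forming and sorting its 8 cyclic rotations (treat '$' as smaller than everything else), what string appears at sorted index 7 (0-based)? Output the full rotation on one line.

All 8 rotations (rotation i = S[i:]+S[:i]):
  rot[0] = xyyxyyy$
  rot[1] = yyxyyy$x
  rot[2] = yxyyy$xy
  rot[3] = xyyy$xyy
  rot[4] = yyy$xyyx
  rot[5] = yy$xyyxy
  rot[6] = y$xyyxyy
  rot[7] = $xyyxyyy
Sorted (with $ < everything):
  sorted[0] = $xyyxyyy
  sorted[1] = xyyxyyy$
  sorted[2] = xyyy$xyy
  sorted[3] = y$xyyxyy
  sorted[4] = yxyyy$xy
  sorted[5] = yy$xyyxy
  sorted[6] = yyxyyy$x
  sorted[7] = yyy$xyyx
sorted[7] = yyy$xyyx

Answer: yyy$xyyx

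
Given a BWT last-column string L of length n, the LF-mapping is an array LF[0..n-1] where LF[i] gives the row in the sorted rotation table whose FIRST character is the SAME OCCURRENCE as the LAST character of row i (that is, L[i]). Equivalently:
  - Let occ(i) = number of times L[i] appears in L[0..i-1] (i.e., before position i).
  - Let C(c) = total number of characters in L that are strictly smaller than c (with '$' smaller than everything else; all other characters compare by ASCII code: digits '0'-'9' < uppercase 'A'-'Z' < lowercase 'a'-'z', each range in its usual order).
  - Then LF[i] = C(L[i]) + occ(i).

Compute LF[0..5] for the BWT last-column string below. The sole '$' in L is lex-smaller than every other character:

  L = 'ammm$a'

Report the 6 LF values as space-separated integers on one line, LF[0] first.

Answer: 1 3 4 5 0 2

Derivation:
Char counts: '$':1, 'a':2, 'm':3
C (first-col start): C('$')=0, C('a')=1, C('m')=3
L[0]='a': occ=0, LF[0]=C('a')+0=1+0=1
L[1]='m': occ=0, LF[1]=C('m')+0=3+0=3
L[2]='m': occ=1, LF[2]=C('m')+1=3+1=4
L[3]='m': occ=2, LF[3]=C('m')+2=3+2=5
L[4]='$': occ=0, LF[4]=C('$')+0=0+0=0
L[5]='a': occ=1, LF[5]=C('a')+1=1+1=2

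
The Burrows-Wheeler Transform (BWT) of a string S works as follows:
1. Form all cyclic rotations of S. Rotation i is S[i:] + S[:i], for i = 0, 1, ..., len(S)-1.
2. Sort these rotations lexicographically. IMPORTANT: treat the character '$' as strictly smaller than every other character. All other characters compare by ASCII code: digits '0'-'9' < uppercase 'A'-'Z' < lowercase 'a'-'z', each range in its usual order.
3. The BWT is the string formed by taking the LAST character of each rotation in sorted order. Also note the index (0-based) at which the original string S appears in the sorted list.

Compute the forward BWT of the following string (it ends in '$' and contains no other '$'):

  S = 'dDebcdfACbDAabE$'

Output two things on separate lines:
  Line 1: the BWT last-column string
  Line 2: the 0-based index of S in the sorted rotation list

All 16 rotations (rotation i = S[i:]+S[:i]):
  rot[0] = dDebcdfACbDAabE$
  rot[1] = DebcdfACbDAabE$d
  rot[2] = ebcdfACbDAabE$dD
  rot[3] = bcdfACbDAabE$dDe
  rot[4] = cdfACbDAabE$dDeb
  rot[5] = dfACbDAabE$dDebc
  rot[6] = fACbDAabE$dDebcd
  rot[7] = ACbDAabE$dDebcdf
  rot[8] = CbDAabE$dDebcdfA
  rot[9] = bDAabE$dDebcdfAC
  rot[10] = DAabE$dDebcdfACb
  rot[11] = AabE$dDebcdfACbD
  rot[12] = abE$dDebcdfACbDA
  rot[13] = bE$dDebcdfACbDAa
  rot[14] = E$dDebcdfACbDAab
  rot[15] = $dDebcdfACbDAabE
Sorted (with $ < everything):
  sorted[0] = $dDebcdfACbDAabE  (last char: 'E')
  sorted[1] = ACbDAabE$dDebcdf  (last char: 'f')
  sorted[2] = AabE$dDebcdfACbD  (last char: 'D')
  sorted[3] = CbDAabE$dDebcdfA  (last char: 'A')
  sorted[4] = DAabE$dDebcdfACb  (last char: 'b')
  sorted[5] = DebcdfACbDAabE$d  (last char: 'd')
  sorted[6] = E$dDebcdfACbDAab  (last char: 'b')
  sorted[7] = abE$dDebcdfACbDA  (last char: 'A')
  sorted[8] = bDAabE$dDebcdfAC  (last char: 'C')
  sorted[9] = bE$dDebcdfACbDAa  (last char: 'a')
  sorted[10] = bcdfACbDAabE$dDe  (last char: 'e')
  sorted[11] = cdfACbDAabE$dDeb  (last char: 'b')
  sorted[12] = dDebcdfACbDAabE$  (last char: '$')
  sorted[13] = dfACbDAabE$dDebc  (last char: 'c')
  sorted[14] = ebcdfACbDAabE$dD  (last char: 'D')
  sorted[15] = fACbDAabE$dDebcd  (last char: 'd')
Last column: EfDAbdbACaeb$cDd
Original string S is at sorted index 12

Answer: EfDAbdbACaeb$cDd
12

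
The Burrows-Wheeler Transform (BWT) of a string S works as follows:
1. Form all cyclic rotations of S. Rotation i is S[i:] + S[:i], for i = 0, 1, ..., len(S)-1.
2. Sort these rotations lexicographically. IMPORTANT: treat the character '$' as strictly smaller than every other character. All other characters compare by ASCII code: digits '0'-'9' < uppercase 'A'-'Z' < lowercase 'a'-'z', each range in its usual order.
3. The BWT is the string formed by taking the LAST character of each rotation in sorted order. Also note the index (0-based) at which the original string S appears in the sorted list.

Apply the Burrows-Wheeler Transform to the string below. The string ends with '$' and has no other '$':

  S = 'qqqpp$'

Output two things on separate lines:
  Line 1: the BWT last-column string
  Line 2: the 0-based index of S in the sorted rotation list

Answer: ppqqq$
5

Derivation:
All 6 rotations (rotation i = S[i:]+S[:i]):
  rot[0] = qqqpp$
  rot[1] = qqpp$q
  rot[2] = qpp$qq
  rot[3] = pp$qqq
  rot[4] = p$qqqp
  rot[5] = $qqqpp
Sorted (with $ < everything):
  sorted[0] = $qqqpp  (last char: 'p')
  sorted[1] = p$qqqp  (last char: 'p')
  sorted[2] = pp$qqq  (last char: 'q')
  sorted[3] = qpp$qq  (last char: 'q')
  sorted[4] = qqpp$q  (last char: 'q')
  sorted[5] = qqqpp$  (last char: '$')
Last column: ppqqq$
Original string S is at sorted index 5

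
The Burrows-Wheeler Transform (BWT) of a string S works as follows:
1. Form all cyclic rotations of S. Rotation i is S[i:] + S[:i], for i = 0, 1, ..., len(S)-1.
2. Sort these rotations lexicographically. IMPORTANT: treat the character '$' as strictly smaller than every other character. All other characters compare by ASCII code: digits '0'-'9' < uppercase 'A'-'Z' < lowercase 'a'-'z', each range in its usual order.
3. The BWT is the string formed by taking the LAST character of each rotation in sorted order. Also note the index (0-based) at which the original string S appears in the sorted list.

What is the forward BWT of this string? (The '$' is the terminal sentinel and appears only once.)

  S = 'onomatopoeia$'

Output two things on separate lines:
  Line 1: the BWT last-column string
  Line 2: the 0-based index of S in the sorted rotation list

All 13 rotations (rotation i = S[i:]+S[:i]):
  rot[0] = onomatopoeia$
  rot[1] = nomatopoeia$o
  rot[2] = omatopoeia$on
  rot[3] = matopoeia$ono
  rot[4] = atopoeia$onom
  rot[5] = topoeia$onoma
  rot[6] = opoeia$onomat
  rot[7] = poeia$onomato
  rot[8] = oeia$onomatop
  rot[9] = eia$onomatopo
  rot[10] = ia$onomatopoe
  rot[11] = a$onomatopoei
  rot[12] = $onomatopoeia
Sorted (with $ < everything):
  sorted[0] = $onomatopoeia  (last char: 'a')
  sorted[1] = a$onomatopoei  (last char: 'i')
  sorted[2] = atopoeia$onom  (last char: 'm')
  sorted[3] = eia$onomatopo  (last char: 'o')
  sorted[4] = ia$onomatopoe  (last char: 'e')
  sorted[5] = matopoeia$ono  (last char: 'o')
  sorted[6] = nomatopoeia$o  (last char: 'o')
  sorted[7] = oeia$onomatop  (last char: 'p')
  sorted[8] = omatopoeia$on  (last char: 'n')
  sorted[9] = onomatopoeia$  (last char: '$')
  sorted[10] = opoeia$onomat  (last char: 't')
  sorted[11] = poeia$onomato  (last char: 'o')
  sorted[12] = topoeia$onoma  (last char: 'a')
Last column: aimoeoopn$toa
Original string S is at sorted index 9

Answer: aimoeoopn$toa
9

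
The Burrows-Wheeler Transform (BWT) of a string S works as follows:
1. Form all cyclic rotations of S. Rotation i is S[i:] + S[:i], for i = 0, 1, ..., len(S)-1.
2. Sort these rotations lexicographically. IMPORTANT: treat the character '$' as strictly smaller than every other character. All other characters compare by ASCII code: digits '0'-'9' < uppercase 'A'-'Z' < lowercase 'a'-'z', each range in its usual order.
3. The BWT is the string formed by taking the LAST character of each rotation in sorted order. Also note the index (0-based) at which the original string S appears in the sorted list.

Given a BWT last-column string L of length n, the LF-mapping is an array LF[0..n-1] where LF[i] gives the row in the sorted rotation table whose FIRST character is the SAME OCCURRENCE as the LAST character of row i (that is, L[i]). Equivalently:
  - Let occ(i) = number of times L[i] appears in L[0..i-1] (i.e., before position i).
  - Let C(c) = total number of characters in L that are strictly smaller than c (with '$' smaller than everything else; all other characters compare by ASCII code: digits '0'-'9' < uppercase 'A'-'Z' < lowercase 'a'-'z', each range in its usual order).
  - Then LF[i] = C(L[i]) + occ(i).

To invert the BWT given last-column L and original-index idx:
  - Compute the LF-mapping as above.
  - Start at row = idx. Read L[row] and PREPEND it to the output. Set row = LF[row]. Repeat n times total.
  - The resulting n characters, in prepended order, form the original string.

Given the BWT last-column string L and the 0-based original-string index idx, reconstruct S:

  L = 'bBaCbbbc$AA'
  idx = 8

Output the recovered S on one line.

Answer: baAcbCBAbb$

Derivation:
LF mapping: 6 3 5 4 7 8 9 10 0 1 2
Walk LF starting at row 8, prepending L[row]:
  step 1: row=8, L[8]='$', prepend. Next row=LF[8]=0
  step 2: row=0, L[0]='b', prepend. Next row=LF[0]=6
  step 3: row=6, L[6]='b', prepend. Next row=LF[6]=9
  step 4: row=9, L[9]='A', prepend. Next row=LF[9]=1
  step 5: row=1, L[1]='B', prepend. Next row=LF[1]=3
  step 6: row=3, L[3]='C', prepend. Next row=LF[3]=4
  step 7: row=4, L[4]='b', prepend. Next row=LF[4]=7
  step 8: row=7, L[7]='c', prepend. Next row=LF[7]=10
  step 9: row=10, L[10]='A', prepend. Next row=LF[10]=2
  step 10: row=2, L[2]='a', prepend. Next row=LF[2]=5
  step 11: row=5, L[5]='b', prepend. Next row=LF[5]=8
Reversed output: baAcbCBAbb$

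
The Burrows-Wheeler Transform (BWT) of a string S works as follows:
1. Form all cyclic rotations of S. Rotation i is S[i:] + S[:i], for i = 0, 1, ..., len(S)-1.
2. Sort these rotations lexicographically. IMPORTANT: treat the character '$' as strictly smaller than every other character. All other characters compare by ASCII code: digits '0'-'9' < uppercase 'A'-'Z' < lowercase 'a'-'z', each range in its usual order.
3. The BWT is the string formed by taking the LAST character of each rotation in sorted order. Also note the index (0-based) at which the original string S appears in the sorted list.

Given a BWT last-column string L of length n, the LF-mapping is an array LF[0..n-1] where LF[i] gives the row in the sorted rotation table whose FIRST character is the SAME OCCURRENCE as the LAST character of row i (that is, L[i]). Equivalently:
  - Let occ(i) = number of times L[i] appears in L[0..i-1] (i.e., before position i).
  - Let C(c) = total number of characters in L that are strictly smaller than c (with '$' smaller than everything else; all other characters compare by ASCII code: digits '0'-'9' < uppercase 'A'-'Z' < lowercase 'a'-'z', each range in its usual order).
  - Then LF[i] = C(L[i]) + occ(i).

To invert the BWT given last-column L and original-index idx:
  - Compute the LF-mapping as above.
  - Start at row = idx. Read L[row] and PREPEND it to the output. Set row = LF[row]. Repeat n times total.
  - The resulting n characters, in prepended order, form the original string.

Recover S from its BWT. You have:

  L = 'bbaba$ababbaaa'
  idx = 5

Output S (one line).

LF mapping: 8 9 1 10 2 0 3 11 4 12 13 5 6 7
Walk LF starting at row 5, prepending L[row]:
  step 1: row=5, L[5]='$', prepend. Next row=LF[5]=0
  step 2: row=0, L[0]='b', prepend. Next row=LF[0]=8
  step 3: row=8, L[8]='a', prepend. Next row=LF[8]=4
  step 4: row=4, L[4]='a', prepend. Next row=LF[4]=2
  step 5: row=2, L[2]='a', prepend. Next row=LF[2]=1
  step 6: row=1, L[1]='b', prepend. Next row=LF[1]=9
  step 7: row=9, L[9]='b', prepend. Next row=LF[9]=12
  step 8: row=12, L[12]='a', prepend. Next row=LF[12]=6
  step 9: row=6, L[6]='a', prepend. Next row=LF[6]=3
  step 10: row=3, L[3]='b', prepend. Next row=LF[3]=10
  step 11: row=10, L[10]='b', prepend. Next row=LF[10]=13
  step 12: row=13, L[13]='a', prepend. Next row=LF[13]=7
  step 13: row=7, L[7]='b', prepend. Next row=LF[7]=11
  step 14: row=11, L[11]='a', prepend. Next row=LF[11]=5
Reversed output: ababbaabbaaab$

Answer: ababbaabbaaab$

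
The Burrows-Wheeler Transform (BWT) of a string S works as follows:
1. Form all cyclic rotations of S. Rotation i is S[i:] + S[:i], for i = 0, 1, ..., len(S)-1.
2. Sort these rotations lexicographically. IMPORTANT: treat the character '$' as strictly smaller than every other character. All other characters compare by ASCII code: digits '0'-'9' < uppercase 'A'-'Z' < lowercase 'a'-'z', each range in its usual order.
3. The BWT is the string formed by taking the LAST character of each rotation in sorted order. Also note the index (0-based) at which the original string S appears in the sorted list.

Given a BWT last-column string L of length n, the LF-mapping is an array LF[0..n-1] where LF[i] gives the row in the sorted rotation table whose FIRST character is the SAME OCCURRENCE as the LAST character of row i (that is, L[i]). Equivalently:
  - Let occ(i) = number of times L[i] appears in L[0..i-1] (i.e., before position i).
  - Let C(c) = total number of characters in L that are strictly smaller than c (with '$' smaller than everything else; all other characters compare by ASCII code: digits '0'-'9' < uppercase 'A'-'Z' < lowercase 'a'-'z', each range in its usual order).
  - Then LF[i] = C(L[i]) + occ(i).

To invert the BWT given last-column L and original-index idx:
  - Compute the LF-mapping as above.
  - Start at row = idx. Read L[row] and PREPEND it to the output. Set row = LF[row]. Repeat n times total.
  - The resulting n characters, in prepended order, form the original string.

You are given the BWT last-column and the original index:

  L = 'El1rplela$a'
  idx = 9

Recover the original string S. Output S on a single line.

LF mapping: 2 6 1 10 9 7 5 8 3 0 4
Walk LF starting at row 9, prepending L[row]:
  step 1: row=9, L[9]='$', prepend. Next row=LF[9]=0
  step 2: row=0, L[0]='E', prepend. Next row=LF[0]=2
  step 3: row=2, L[2]='1', prepend. Next row=LF[2]=1
  step 4: row=1, L[1]='l', prepend. Next row=LF[1]=6
  step 5: row=6, L[6]='e', prepend. Next row=LF[6]=5
  step 6: row=5, L[5]='l', prepend. Next row=LF[5]=7
  step 7: row=7, L[7]='l', prepend. Next row=LF[7]=8
  step 8: row=8, L[8]='a', prepend. Next row=LF[8]=3
  step 9: row=3, L[3]='r', prepend. Next row=LF[3]=10
  step 10: row=10, L[10]='a', prepend. Next row=LF[10]=4
  step 11: row=4, L[4]='p', prepend. Next row=LF[4]=9
Reversed output: parallel1E$

Answer: parallel1E$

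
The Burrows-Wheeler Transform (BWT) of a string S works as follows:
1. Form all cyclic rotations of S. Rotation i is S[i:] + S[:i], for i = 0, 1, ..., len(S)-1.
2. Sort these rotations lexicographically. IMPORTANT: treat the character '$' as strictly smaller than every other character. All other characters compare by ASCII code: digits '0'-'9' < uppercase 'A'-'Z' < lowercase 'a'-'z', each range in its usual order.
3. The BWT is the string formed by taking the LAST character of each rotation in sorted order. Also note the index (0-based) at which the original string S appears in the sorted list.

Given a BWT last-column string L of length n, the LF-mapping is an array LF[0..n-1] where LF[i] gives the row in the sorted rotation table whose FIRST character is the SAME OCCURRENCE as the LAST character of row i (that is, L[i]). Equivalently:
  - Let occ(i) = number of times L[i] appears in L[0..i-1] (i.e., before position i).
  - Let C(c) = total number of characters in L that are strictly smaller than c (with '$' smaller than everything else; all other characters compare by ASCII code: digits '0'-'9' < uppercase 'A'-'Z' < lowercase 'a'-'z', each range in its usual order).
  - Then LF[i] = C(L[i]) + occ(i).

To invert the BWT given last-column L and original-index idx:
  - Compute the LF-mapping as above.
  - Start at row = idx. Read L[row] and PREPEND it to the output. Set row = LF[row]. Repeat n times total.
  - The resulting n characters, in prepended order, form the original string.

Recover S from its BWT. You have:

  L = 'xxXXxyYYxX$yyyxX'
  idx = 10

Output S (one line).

LF mapping: 7 8 1 2 9 12 5 6 10 3 0 13 14 15 11 4
Walk LF starting at row 10, prepending L[row]:
  step 1: row=10, L[10]='$', prepend. Next row=LF[10]=0
  step 2: row=0, L[0]='x', prepend. Next row=LF[0]=7
  step 3: row=7, L[7]='Y', prepend. Next row=LF[7]=6
  step 4: row=6, L[6]='Y', prepend. Next row=LF[6]=5
  step 5: row=5, L[5]='y', prepend. Next row=LF[5]=12
  step 6: row=12, L[12]='y', prepend. Next row=LF[12]=14
  step 7: row=14, L[14]='x', prepend. Next row=LF[14]=11
  step 8: row=11, L[11]='y', prepend. Next row=LF[11]=13
  step 9: row=13, L[13]='y', prepend. Next row=LF[13]=15
  step 10: row=15, L[15]='X', prepend. Next row=LF[15]=4
  step 11: row=4, L[4]='x', prepend. Next row=LF[4]=9
  step 12: row=9, L[9]='X', prepend. Next row=LF[9]=3
  step 13: row=3, L[3]='X', prepend. Next row=LF[3]=2
  step 14: row=2, L[2]='X', prepend. Next row=LF[2]=1
  step 15: row=1, L[1]='x', prepend. Next row=LF[1]=8
  step 16: row=8, L[8]='x', prepend. Next row=LF[8]=10
Reversed output: xxXXXxXyyxyyYYx$

Answer: xxXXXxXyyxyyYYx$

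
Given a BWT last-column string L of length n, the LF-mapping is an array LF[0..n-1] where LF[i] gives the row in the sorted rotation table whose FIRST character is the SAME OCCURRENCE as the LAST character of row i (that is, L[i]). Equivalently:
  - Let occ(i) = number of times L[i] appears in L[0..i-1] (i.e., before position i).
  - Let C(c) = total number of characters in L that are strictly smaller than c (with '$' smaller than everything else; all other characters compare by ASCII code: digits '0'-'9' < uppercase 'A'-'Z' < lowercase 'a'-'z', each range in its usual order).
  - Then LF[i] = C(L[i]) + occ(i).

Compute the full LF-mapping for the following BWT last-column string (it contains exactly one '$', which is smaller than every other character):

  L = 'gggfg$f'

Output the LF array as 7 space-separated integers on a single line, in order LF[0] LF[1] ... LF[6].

Char counts: '$':1, 'f':2, 'g':4
C (first-col start): C('$')=0, C('f')=1, C('g')=3
L[0]='g': occ=0, LF[0]=C('g')+0=3+0=3
L[1]='g': occ=1, LF[1]=C('g')+1=3+1=4
L[2]='g': occ=2, LF[2]=C('g')+2=3+2=5
L[3]='f': occ=0, LF[3]=C('f')+0=1+0=1
L[4]='g': occ=3, LF[4]=C('g')+3=3+3=6
L[5]='$': occ=0, LF[5]=C('$')+0=0+0=0
L[6]='f': occ=1, LF[6]=C('f')+1=1+1=2

Answer: 3 4 5 1 6 0 2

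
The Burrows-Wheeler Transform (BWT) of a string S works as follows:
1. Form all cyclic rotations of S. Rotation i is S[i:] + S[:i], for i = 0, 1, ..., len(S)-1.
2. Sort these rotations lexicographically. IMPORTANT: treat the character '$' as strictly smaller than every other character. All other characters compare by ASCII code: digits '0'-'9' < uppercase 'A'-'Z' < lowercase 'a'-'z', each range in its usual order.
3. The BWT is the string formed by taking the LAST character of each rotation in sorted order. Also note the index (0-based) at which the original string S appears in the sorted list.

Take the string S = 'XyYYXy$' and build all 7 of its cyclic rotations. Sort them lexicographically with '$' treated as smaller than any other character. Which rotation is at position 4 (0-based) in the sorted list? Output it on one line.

All 7 rotations (rotation i = S[i:]+S[:i]):
  rot[0] = XyYYXy$
  rot[1] = yYYXy$X
  rot[2] = YYXy$Xy
  rot[3] = YXy$XyY
  rot[4] = Xy$XyYY
  rot[5] = y$XyYYX
  rot[6] = $XyYYXy
Sorted (with $ < everything):
  sorted[0] = $XyYYXy
  sorted[1] = Xy$XyYY
  sorted[2] = XyYYXy$
  sorted[3] = YXy$XyY
  sorted[4] = YYXy$Xy
  sorted[5] = y$XyYYX
  sorted[6] = yYYXy$X
sorted[4] = YYXy$Xy

Answer: YYXy$Xy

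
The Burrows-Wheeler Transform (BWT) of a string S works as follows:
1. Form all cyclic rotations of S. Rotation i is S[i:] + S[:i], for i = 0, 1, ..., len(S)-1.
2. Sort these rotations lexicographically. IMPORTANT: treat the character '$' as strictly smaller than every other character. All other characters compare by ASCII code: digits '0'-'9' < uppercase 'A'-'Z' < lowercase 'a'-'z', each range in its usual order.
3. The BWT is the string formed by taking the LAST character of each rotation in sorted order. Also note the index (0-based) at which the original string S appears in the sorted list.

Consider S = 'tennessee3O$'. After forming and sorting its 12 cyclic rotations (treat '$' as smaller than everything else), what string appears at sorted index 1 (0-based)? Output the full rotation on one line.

All 12 rotations (rotation i = S[i:]+S[:i]):
  rot[0] = tennessee3O$
  rot[1] = ennessee3O$t
  rot[2] = nnessee3O$te
  rot[3] = nessee3O$ten
  rot[4] = essee3O$tenn
  rot[5] = ssee3O$tenne
  rot[6] = see3O$tennes
  rot[7] = ee3O$tenness
  rot[8] = e3O$tennesse
  rot[9] = 3O$tennessee
  rot[10] = O$tennessee3
  rot[11] = $tennessee3O
Sorted (with $ < everything):
  sorted[0] = $tennessee3O
  sorted[1] = 3O$tennessee
  sorted[2] = O$tennessee3
  sorted[3] = e3O$tennesse
  sorted[4] = ee3O$tenness
  sorted[5] = ennessee3O$t
  sorted[6] = essee3O$tenn
  sorted[7] = nessee3O$ten
  sorted[8] = nnessee3O$te
  sorted[9] = see3O$tennes
  sorted[10] = ssee3O$tenne
  sorted[11] = tennessee3O$
sorted[1] = 3O$tennessee

Answer: 3O$tennessee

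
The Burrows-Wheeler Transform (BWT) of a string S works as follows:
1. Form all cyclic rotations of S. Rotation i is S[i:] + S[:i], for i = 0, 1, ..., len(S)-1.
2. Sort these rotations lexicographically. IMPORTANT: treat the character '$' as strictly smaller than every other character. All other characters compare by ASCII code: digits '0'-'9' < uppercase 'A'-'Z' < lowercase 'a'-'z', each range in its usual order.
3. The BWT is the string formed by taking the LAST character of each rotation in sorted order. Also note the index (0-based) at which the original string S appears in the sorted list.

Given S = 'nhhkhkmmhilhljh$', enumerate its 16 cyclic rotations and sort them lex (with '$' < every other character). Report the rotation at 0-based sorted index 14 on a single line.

All 16 rotations (rotation i = S[i:]+S[:i]):
  rot[0] = nhhkhkmmhilhljh$
  rot[1] = hhkhkmmhilhljh$n
  rot[2] = hkhkmmhilhljh$nh
  rot[3] = khkmmhilhljh$nhh
  rot[4] = hkmmhilhljh$nhhk
  rot[5] = kmmhilhljh$nhhkh
  rot[6] = mmhilhljh$nhhkhk
  rot[7] = mhilhljh$nhhkhkm
  rot[8] = hilhljh$nhhkhkmm
  rot[9] = ilhljh$nhhkhkmmh
  rot[10] = lhljh$nhhkhkmmhi
  rot[11] = hljh$nhhkhkmmhil
  rot[12] = ljh$nhhkhkmmhilh
  rot[13] = jh$nhhkhkmmhilhl
  rot[14] = h$nhhkhkmmhilhlj
  rot[15] = $nhhkhkmmhilhljh
Sorted (with $ < everything):
  sorted[0] = $nhhkhkmmhilhljh
  sorted[1] = h$nhhkhkmmhilhlj
  sorted[2] = hhkhkmmhilhljh$n
  sorted[3] = hilhljh$nhhkhkmm
  sorted[4] = hkhkmmhilhljh$nh
  sorted[5] = hkmmhilhljh$nhhk
  sorted[6] = hljh$nhhkhkmmhil
  sorted[7] = ilhljh$nhhkhkmmh
  sorted[8] = jh$nhhkhkmmhilhl
  sorted[9] = khkmmhilhljh$nhh
  sorted[10] = kmmhilhljh$nhhkh
  sorted[11] = lhljh$nhhkhkmmhi
  sorted[12] = ljh$nhhkhkmmhilh
  sorted[13] = mhilhljh$nhhkhkm
  sorted[14] = mmhilhljh$nhhkhk
  sorted[15] = nhhkhkmmhilhljh$
sorted[14] = mmhilhljh$nhhkhk

Answer: mmhilhljh$nhhkhk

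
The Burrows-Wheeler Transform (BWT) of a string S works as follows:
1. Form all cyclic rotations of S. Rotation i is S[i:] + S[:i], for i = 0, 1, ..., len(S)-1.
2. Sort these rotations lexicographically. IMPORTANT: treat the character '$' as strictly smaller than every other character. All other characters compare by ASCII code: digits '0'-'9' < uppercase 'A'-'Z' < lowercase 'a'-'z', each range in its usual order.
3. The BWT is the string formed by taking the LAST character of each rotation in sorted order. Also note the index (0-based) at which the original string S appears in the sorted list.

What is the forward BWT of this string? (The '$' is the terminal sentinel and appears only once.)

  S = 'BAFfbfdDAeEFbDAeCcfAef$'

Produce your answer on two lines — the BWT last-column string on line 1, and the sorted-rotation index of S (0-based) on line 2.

Answer: fBDDf$ebdeEAFfCfAAAecFb
5

Derivation:
All 23 rotations (rotation i = S[i:]+S[:i]):
  rot[0] = BAFfbfdDAeEFbDAeCcfAef$
  rot[1] = AFfbfdDAeEFbDAeCcfAef$B
  rot[2] = FfbfdDAeEFbDAeCcfAef$BA
  rot[3] = fbfdDAeEFbDAeCcfAef$BAF
  rot[4] = bfdDAeEFbDAeCcfAef$BAFf
  rot[5] = fdDAeEFbDAeCcfAef$BAFfb
  rot[6] = dDAeEFbDAeCcfAef$BAFfbf
  rot[7] = DAeEFbDAeCcfAef$BAFfbfd
  rot[8] = AeEFbDAeCcfAef$BAFfbfdD
  rot[9] = eEFbDAeCcfAef$BAFfbfdDA
  rot[10] = EFbDAeCcfAef$BAFfbfdDAe
  rot[11] = FbDAeCcfAef$BAFfbfdDAeE
  rot[12] = bDAeCcfAef$BAFfbfdDAeEF
  rot[13] = DAeCcfAef$BAFfbfdDAeEFb
  rot[14] = AeCcfAef$BAFfbfdDAeEFbD
  rot[15] = eCcfAef$BAFfbfdDAeEFbDA
  rot[16] = CcfAef$BAFfbfdDAeEFbDAe
  rot[17] = cfAef$BAFfbfdDAeEFbDAeC
  rot[18] = fAef$BAFfbfdDAeEFbDAeCc
  rot[19] = Aef$BAFfbfdDAeEFbDAeCcf
  rot[20] = ef$BAFfbfdDAeEFbDAeCcfA
  rot[21] = f$BAFfbfdDAeEFbDAeCcfAe
  rot[22] = $BAFfbfdDAeEFbDAeCcfAef
Sorted (with $ < everything):
  sorted[0] = $BAFfbfdDAeEFbDAeCcfAef  (last char: 'f')
  sorted[1] = AFfbfdDAeEFbDAeCcfAef$B  (last char: 'B')
  sorted[2] = AeCcfAef$BAFfbfdDAeEFbD  (last char: 'D')
  sorted[3] = AeEFbDAeCcfAef$BAFfbfdD  (last char: 'D')
  sorted[4] = Aef$BAFfbfdDAeEFbDAeCcf  (last char: 'f')
  sorted[5] = BAFfbfdDAeEFbDAeCcfAef$  (last char: '$')
  sorted[6] = CcfAef$BAFfbfdDAeEFbDAe  (last char: 'e')
  sorted[7] = DAeCcfAef$BAFfbfdDAeEFb  (last char: 'b')
  sorted[8] = DAeEFbDAeCcfAef$BAFfbfd  (last char: 'd')
  sorted[9] = EFbDAeCcfAef$BAFfbfdDAe  (last char: 'e')
  sorted[10] = FbDAeCcfAef$BAFfbfdDAeE  (last char: 'E')
  sorted[11] = FfbfdDAeEFbDAeCcfAef$BA  (last char: 'A')
  sorted[12] = bDAeCcfAef$BAFfbfdDAeEF  (last char: 'F')
  sorted[13] = bfdDAeEFbDAeCcfAef$BAFf  (last char: 'f')
  sorted[14] = cfAef$BAFfbfdDAeEFbDAeC  (last char: 'C')
  sorted[15] = dDAeEFbDAeCcfAef$BAFfbf  (last char: 'f')
  sorted[16] = eCcfAef$BAFfbfdDAeEFbDA  (last char: 'A')
  sorted[17] = eEFbDAeCcfAef$BAFfbfdDA  (last char: 'A')
  sorted[18] = ef$BAFfbfdDAeEFbDAeCcfA  (last char: 'A')
  sorted[19] = f$BAFfbfdDAeEFbDAeCcfAe  (last char: 'e')
  sorted[20] = fAef$BAFfbfdDAeEFbDAeCc  (last char: 'c')
  sorted[21] = fbfdDAeEFbDAeCcfAef$BAF  (last char: 'F')
  sorted[22] = fdDAeEFbDAeCcfAef$BAFfb  (last char: 'b')
Last column: fBDDf$ebdeEAFfCfAAAecFb
Original string S is at sorted index 5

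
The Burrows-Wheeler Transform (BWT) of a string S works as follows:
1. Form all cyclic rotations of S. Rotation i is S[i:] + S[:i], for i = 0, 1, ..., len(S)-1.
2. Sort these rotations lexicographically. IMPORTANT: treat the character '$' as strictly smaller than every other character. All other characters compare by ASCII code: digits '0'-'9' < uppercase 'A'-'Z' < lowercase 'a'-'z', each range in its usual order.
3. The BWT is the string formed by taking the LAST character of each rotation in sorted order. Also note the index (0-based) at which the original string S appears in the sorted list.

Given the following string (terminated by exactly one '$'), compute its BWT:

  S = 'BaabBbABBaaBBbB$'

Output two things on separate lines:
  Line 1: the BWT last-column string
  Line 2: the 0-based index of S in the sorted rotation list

Answer: BbbAaB$bBaBBaBBa
6

Derivation:
All 16 rotations (rotation i = S[i:]+S[:i]):
  rot[0] = BaabBbABBaaBBbB$
  rot[1] = aabBbABBaaBBbB$B
  rot[2] = abBbABBaaBBbB$Ba
  rot[3] = bBbABBaaBBbB$Baa
  rot[4] = BbABBaaBBbB$Baab
  rot[5] = bABBaaBBbB$BaabB
  rot[6] = ABBaaBBbB$BaabBb
  rot[7] = BBaaBBbB$BaabBbA
  rot[8] = BaaBBbB$BaabBbAB
  rot[9] = aaBBbB$BaabBbABB
  rot[10] = aBBbB$BaabBbABBa
  rot[11] = BBbB$BaabBbABBaa
  rot[12] = BbB$BaabBbABBaaB
  rot[13] = bB$BaabBbABBaaBB
  rot[14] = B$BaabBbABBaaBBb
  rot[15] = $BaabBbABBaaBBbB
Sorted (with $ < everything):
  sorted[0] = $BaabBbABBaaBBbB  (last char: 'B')
  sorted[1] = ABBaaBBbB$BaabBb  (last char: 'b')
  sorted[2] = B$BaabBbABBaaBBb  (last char: 'b')
  sorted[3] = BBaaBBbB$BaabBbA  (last char: 'A')
  sorted[4] = BBbB$BaabBbABBaa  (last char: 'a')
  sorted[5] = BaaBBbB$BaabBbAB  (last char: 'B')
  sorted[6] = BaabBbABBaaBBbB$  (last char: '$')
  sorted[7] = BbABBaaBBbB$Baab  (last char: 'b')
  sorted[8] = BbB$BaabBbABBaaB  (last char: 'B')
  sorted[9] = aBBbB$BaabBbABBa  (last char: 'a')
  sorted[10] = aaBBbB$BaabBbABB  (last char: 'B')
  sorted[11] = aabBbABBaaBBbB$B  (last char: 'B')
  sorted[12] = abBbABBaaBBbB$Ba  (last char: 'a')
  sorted[13] = bABBaaBBbB$BaabB  (last char: 'B')
  sorted[14] = bB$BaabBbABBaaBB  (last char: 'B')
  sorted[15] = bBbABBaaBBbB$Baa  (last char: 'a')
Last column: BbbAaB$bBaBBaBBa
Original string S is at sorted index 6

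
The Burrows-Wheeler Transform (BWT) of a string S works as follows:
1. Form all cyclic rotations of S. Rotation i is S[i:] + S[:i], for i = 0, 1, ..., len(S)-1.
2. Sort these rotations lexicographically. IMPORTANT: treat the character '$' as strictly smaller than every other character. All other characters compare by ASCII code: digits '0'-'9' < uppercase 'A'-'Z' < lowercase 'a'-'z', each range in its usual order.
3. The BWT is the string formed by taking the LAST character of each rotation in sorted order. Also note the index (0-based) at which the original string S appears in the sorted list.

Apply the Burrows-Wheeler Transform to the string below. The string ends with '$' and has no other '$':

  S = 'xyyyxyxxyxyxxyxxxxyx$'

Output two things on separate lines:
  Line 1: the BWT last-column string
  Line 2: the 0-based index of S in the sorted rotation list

Answer: xyyxxyyxxyyx$xxxxxyyx
12

Derivation:
All 21 rotations (rotation i = S[i:]+S[:i]):
  rot[0] = xyyyxyxxyxyxxyxxxxyx$
  rot[1] = yyyxyxxyxyxxyxxxxyx$x
  rot[2] = yyxyxxyxyxxyxxxxyx$xy
  rot[3] = yxyxxyxyxxyxxxxyx$xyy
  rot[4] = xyxxyxyxxyxxxxyx$xyyy
  rot[5] = yxxyxyxxyxxxxyx$xyyyx
  rot[6] = xxyxyxxyxxxxyx$xyyyxy
  rot[7] = xyxyxxyxxxxyx$xyyyxyx
  rot[8] = yxyxxyxxxxyx$xyyyxyxx
  rot[9] = xyxxyxxxxyx$xyyyxyxxy
  rot[10] = yxxyxxxxyx$xyyyxyxxyx
  rot[11] = xxyxxxxyx$xyyyxyxxyxy
  rot[12] = xyxxxxyx$xyyyxyxxyxyx
  rot[13] = yxxxxyx$xyyyxyxxyxyxx
  rot[14] = xxxxyx$xyyyxyxxyxyxxy
  rot[15] = xxxyx$xyyyxyxxyxyxxyx
  rot[16] = xxyx$xyyyxyxxyxyxxyxx
  rot[17] = xyx$xyyyxyxxyxyxxyxxx
  rot[18] = yx$xyyyxyxxyxyxxyxxxx
  rot[19] = x$xyyyxyxxyxyxxyxxxxy
  rot[20] = $xyyyxyxxyxyxxyxxxxyx
Sorted (with $ < everything):
  sorted[0] = $xyyyxyxxyxyxxyxxxxyx  (last char: 'x')
  sorted[1] = x$xyyyxyxxyxyxxyxxxxy  (last char: 'y')
  sorted[2] = xxxxyx$xyyyxyxxyxyxxy  (last char: 'y')
  sorted[3] = xxxyx$xyyyxyxxyxyxxyx  (last char: 'x')
  sorted[4] = xxyx$xyyyxyxxyxyxxyxx  (last char: 'x')
  sorted[5] = xxyxxxxyx$xyyyxyxxyxy  (last char: 'y')
  sorted[6] = xxyxyxxyxxxxyx$xyyyxy  (last char: 'y')
  sorted[7] = xyx$xyyyxyxxyxyxxyxxx  (last char: 'x')
  sorted[8] = xyxxxxyx$xyyyxyxxyxyx  (last char: 'x')
  sorted[9] = xyxxyxxxxyx$xyyyxyxxy  (last char: 'y')
  sorted[10] = xyxxyxyxxyxxxxyx$xyyy  (last char: 'y')
  sorted[11] = xyxyxxyxxxxyx$xyyyxyx  (last char: 'x')
  sorted[12] = xyyyxyxxyxyxxyxxxxyx$  (last char: '$')
  sorted[13] = yx$xyyyxyxxyxyxxyxxxx  (last char: 'x')
  sorted[14] = yxxxxyx$xyyyxyxxyxyxx  (last char: 'x')
  sorted[15] = yxxyxxxxyx$xyyyxyxxyx  (last char: 'x')
  sorted[16] = yxxyxyxxyxxxxyx$xyyyx  (last char: 'x')
  sorted[17] = yxyxxyxxxxyx$xyyyxyxx  (last char: 'x')
  sorted[18] = yxyxxyxyxxyxxxxyx$xyy  (last char: 'y')
  sorted[19] = yyxyxxyxyxxyxxxxyx$xy  (last char: 'y')
  sorted[20] = yyyxyxxyxyxxyxxxxyx$x  (last char: 'x')
Last column: xyyxxyyxxyyx$xxxxxyyx
Original string S is at sorted index 12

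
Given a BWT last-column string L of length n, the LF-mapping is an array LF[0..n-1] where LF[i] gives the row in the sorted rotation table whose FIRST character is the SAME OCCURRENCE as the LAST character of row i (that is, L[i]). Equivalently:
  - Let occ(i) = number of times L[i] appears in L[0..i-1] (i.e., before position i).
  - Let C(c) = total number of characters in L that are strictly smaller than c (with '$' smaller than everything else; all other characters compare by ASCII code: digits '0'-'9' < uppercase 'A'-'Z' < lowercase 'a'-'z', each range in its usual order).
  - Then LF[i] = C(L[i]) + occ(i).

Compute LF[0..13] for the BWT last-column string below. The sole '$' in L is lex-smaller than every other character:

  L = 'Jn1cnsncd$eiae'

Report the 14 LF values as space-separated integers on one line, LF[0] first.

Answer: 2 10 1 4 11 13 12 5 6 0 7 9 3 8

Derivation:
Char counts: '$':1, '1':1, 'J':1, 'a':1, 'c':2, 'd':1, 'e':2, 'i':1, 'n':3, 's':1
C (first-col start): C('$')=0, C('1')=1, C('J')=2, C('a')=3, C('c')=4, C('d')=6, C('e')=7, C('i')=9, C('n')=10, C('s')=13
L[0]='J': occ=0, LF[0]=C('J')+0=2+0=2
L[1]='n': occ=0, LF[1]=C('n')+0=10+0=10
L[2]='1': occ=0, LF[2]=C('1')+0=1+0=1
L[3]='c': occ=0, LF[3]=C('c')+0=4+0=4
L[4]='n': occ=1, LF[4]=C('n')+1=10+1=11
L[5]='s': occ=0, LF[5]=C('s')+0=13+0=13
L[6]='n': occ=2, LF[6]=C('n')+2=10+2=12
L[7]='c': occ=1, LF[7]=C('c')+1=4+1=5
L[8]='d': occ=0, LF[8]=C('d')+0=6+0=6
L[9]='$': occ=0, LF[9]=C('$')+0=0+0=0
L[10]='e': occ=0, LF[10]=C('e')+0=7+0=7
L[11]='i': occ=0, LF[11]=C('i')+0=9+0=9
L[12]='a': occ=0, LF[12]=C('a')+0=3+0=3
L[13]='e': occ=1, LF[13]=C('e')+1=7+1=8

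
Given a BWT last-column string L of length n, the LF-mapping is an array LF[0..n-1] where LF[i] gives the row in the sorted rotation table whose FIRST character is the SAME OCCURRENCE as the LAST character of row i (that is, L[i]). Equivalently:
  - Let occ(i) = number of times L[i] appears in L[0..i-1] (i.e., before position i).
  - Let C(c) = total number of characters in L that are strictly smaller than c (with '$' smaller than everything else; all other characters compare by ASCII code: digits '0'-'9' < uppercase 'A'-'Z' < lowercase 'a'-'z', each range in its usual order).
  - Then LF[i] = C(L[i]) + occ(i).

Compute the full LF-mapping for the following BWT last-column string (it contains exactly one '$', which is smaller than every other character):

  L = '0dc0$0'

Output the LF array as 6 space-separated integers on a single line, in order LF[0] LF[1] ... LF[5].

Answer: 1 5 4 2 0 3

Derivation:
Char counts: '$':1, '0':3, 'c':1, 'd':1
C (first-col start): C('$')=0, C('0')=1, C('c')=4, C('d')=5
L[0]='0': occ=0, LF[0]=C('0')+0=1+0=1
L[1]='d': occ=0, LF[1]=C('d')+0=5+0=5
L[2]='c': occ=0, LF[2]=C('c')+0=4+0=4
L[3]='0': occ=1, LF[3]=C('0')+1=1+1=2
L[4]='$': occ=0, LF[4]=C('$')+0=0+0=0
L[5]='0': occ=2, LF[5]=C('0')+2=1+2=3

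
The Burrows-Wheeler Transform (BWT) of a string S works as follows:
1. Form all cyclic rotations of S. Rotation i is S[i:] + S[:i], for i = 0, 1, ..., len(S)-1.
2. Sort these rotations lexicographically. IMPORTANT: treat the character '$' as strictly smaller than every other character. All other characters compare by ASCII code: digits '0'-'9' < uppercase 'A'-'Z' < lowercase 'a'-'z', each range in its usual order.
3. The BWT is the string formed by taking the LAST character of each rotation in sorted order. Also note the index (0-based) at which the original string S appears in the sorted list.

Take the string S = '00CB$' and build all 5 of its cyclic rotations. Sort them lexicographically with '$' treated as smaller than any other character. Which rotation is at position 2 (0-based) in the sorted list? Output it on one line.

All 5 rotations (rotation i = S[i:]+S[:i]):
  rot[0] = 00CB$
  rot[1] = 0CB$0
  rot[2] = CB$00
  rot[3] = B$00C
  rot[4] = $00CB
Sorted (with $ < everything):
  sorted[0] = $00CB
  sorted[1] = 00CB$
  sorted[2] = 0CB$0
  sorted[3] = B$00C
  sorted[4] = CB$00
sorted[2] = 0CB$0

Answer: 0CB$0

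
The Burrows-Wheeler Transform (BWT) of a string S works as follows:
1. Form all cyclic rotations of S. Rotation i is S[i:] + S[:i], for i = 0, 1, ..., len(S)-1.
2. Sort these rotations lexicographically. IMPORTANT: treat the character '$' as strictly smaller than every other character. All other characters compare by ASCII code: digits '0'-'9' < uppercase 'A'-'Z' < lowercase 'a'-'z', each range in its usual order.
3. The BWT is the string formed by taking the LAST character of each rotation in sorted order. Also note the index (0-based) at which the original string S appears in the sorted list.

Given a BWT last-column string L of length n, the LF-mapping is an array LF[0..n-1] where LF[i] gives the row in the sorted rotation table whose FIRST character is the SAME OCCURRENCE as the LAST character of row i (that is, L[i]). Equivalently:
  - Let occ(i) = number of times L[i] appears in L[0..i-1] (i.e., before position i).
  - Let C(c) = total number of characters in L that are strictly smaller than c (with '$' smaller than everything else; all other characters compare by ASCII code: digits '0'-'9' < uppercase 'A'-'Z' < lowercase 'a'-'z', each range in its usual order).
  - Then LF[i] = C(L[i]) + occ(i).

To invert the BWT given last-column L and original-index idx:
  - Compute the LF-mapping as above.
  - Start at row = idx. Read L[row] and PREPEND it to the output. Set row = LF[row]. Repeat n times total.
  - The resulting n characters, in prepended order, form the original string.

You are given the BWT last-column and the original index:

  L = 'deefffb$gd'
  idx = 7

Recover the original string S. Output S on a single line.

LF mapping: 2 4 5 6 7 8 1 0 9 3
Walk LF starting at row 7, prepending L[row]:
  step 1: row=7, L[7]='$', prepend. Next row=LF[7]=0
  step 2: row=0, L[0]='d', prepend. Next row=LF[0]=2
  step 3: row=2, L[2]='e', prepend. Next row=LF[2]=5
  step 4: row=5, L[5]='f', prepend. Next row=LF[5]=8
  step 5: row=8, L[8]='g', prepend. Next row=LF[8]=9
  step 6: row=9, L[9]='d', prepend. Next row=LF[9]=3
  step 7: row=3, L[3]='f', prepend. Next row=LF[3]=6
  step 8: row=6, L[6]='b', prepend. Next row=LF[6]=1
  step 9: row=1, L[1]='e', prepend. Next row=LF[1]=4
  step 10: row=4, L[4]='f', prepend. Next row=LF[4]=7
Reversed output: febfdgfed$

Answer: febfdgfed$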